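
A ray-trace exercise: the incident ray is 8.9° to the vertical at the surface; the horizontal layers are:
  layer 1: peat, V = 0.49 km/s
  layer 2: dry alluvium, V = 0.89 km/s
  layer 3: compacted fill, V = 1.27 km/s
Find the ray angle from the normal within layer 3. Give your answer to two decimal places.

Ray parameter p = sin 8.9° / 0.49 = 3.1574e-01 s/km.
sin θ_3 = p·V_3 = 3.1574e-01 × 1.27 = 0.4010.
θ_3 = arcsin 0.4010 = 23.64°.

23.64°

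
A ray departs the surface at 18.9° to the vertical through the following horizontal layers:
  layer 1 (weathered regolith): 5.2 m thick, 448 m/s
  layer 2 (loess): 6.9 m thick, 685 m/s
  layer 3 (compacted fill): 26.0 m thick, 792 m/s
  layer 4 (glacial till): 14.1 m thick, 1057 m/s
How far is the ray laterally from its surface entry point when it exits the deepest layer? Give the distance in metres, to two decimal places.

Apply Snell's law at each interface; in layer i the horizontal offset is hᵢ·tan θᵢ.
Layer 1: θ = 18.90°; offset = 5.2·tan 18.90° = 1.7804 m.
Layer 2: sin θ = 685·sin 18.9°/448 = 0.4953, θ = 29.69°; offset = 6.9·tan 29.69° = 3.9338 m.
Layer 3: sin θ = 792·sin 18.9°/448 = 0.5726, θ = 34.93°; offset = 26.0·tan 34.93° = 18.1611 m.
Layer 4: sin θ = 1057·sin 18.9°/448 = 0.7642, θ = 49.84°; offset = 14.1·tan 49.84° = 16.7085 m.
Σ offsets = 40.5838 m.

40.58 m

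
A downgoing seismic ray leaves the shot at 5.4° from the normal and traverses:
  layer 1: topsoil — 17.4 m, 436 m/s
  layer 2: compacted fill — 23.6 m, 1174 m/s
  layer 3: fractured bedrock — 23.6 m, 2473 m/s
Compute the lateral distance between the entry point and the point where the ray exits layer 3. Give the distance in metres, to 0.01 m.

22.72 m

Apply Snell's law at each interface; in layer i the horizontal offset is hᵢ·tan θᵢ.
Layer 1: θ = 5.40°; offset = 17.4·tan 5.40° = 1.6448 m.
Layer 2: sin θ = 1174·sin 5.4°/436 = 0.2534, θ = 14.68°; offset = 23.6·tan 14.68° = 6.1821 m.
Layer 3: sin θ = 2473·sin 5.4°/436 = 0.5338, θ = 32.26°; offset = 23.6·tan 32.26° = 14.8971 m.
Summing the layer offsets gives 22.7239 m.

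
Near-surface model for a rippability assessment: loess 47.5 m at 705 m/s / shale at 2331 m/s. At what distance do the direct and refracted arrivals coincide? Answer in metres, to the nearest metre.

130 m

x_cross = 2h·√((V₂+V₁)/(V₂−V₁)).
(V₂+V₁)/(V₂−V₁) = (2331+705)/(2331−705) = 1.8672; √ = 1.3664.
x_cross = 2·47.5·1.3664 = 129.81 m.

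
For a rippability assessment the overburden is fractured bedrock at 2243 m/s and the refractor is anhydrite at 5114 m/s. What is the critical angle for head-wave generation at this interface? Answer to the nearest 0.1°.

Critical incidence: sin θ_c = V₁/V₂ = 2243/5114 = 0.4386.
θ_c = arcsin 0.4386 = 26.01°.

26.0°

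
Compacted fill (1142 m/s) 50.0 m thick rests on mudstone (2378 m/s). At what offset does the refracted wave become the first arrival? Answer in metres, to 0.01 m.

168.76 m

θ_c = arcsin(1142/2378) = 28.70°, so cos θ_c = 0.8771 and tᵢ = 2h cos θ_c/V₁ = 0.0768 s.
At crossover x/V₁ = x/V₂ + tᵢ ⇒ x = tᵢ/(1/V₁ − 1/V₂) = 0.07681/(8.7566e-04 − 4.2052e-04) = 168.76 m.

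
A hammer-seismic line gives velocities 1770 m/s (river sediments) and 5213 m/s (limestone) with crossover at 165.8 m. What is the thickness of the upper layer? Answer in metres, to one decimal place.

x_cross = 2h·√((V₂+V₁)/(V₂−V₁)) → h = x_cross / (2·√((V₂+V₁)/(V₂−V₁))).
√((V₂+V₁)/(V₂−V₁)) = √((5213+1770)/(5213−1770)) = 1.4241.
h = 165.8 / (2·1.4241) = 58.21 m.

58.2 m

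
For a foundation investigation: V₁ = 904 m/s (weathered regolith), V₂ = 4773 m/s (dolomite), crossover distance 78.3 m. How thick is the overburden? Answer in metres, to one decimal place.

x_cross = 2h·√((V₂+V₁)/(V₂−V₁)) → h = x_cross / (2·√((V₂+V₁)/(V₂−V₁))).
√((V₂+V₁)/(V₂−V₁)) = √((4773+904)/(4773−904)) = 1.2113.
h = 78.3 / (2·1.2113) = 32.32 m.

32.3 m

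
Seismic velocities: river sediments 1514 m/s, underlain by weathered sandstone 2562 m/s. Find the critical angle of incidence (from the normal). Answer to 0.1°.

Critical incidence: sin θ_c = V₁/V₂ = 1514/2562 = 0.5909.
θ_c = arcsin 0.5909 = 36.22°.

36.2°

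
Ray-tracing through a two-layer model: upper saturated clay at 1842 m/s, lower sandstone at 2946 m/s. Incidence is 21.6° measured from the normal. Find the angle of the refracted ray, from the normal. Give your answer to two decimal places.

sin θ₁/V₁ = sin θ₂/V₂ ⇒ sin θ₂ = 2946·sin 21.6°/1842 = 2946·0.3681/1842 = 0.5888.
θ₂ = arcsin 0.5888 = 36.07° from the normal.

36.07°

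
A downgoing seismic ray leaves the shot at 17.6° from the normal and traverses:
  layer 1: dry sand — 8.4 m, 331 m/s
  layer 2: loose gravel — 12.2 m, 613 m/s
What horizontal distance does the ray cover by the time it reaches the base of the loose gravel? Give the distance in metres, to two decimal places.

10.91 m

Apply Snell's law at each interface; in layer i the horizontal offset is hᵢ·tan θᵢ.
Layer 1: θ = 17.60°; offset = 8.4·tan 17.60° = 2.6646 m.
Layer 2: sin θ = 613·sin 17.6°/331 = 0.5600, θ = 34.05°; offset = 12.2·tan 34.05° = 8.2458 m.
Σ offsets = 10.9105 m.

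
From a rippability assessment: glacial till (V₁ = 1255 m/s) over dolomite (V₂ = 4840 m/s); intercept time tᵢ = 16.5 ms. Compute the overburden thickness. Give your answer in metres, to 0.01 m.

10.72 m

h = tᵢ·V₁·V₂ / (2·√(V₂²−V₁²)).
√(V₂²−V₁²) = √(4840² − 1255²) = 4674.5 m/s.
h = 0.0165 s × 1255 × 4840 / (2 × 4674.5) = 10.72 m.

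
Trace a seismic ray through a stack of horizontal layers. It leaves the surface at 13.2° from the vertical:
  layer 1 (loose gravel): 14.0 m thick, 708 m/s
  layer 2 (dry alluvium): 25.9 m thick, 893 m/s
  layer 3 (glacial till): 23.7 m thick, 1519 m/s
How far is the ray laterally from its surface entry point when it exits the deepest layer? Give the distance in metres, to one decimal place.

p = sin θ₁/V₁ = sin 13.2°/708 = 3.2253e-04 s/m is conserved through the stack.
Layer 1: θ = 13.20°; offset = 14.0·tan 13.20° = 3.284 m.
Layer 2: sin θ = p·893 = 0.2880 → θ = 16.74°; offset = 25.9·tan 16.74° = 7.790 m.
Layer 3: sin θ = p·1519 = 0.4899 → θ = 29.34°; offset = 23.7·tan 29.34° = 13.319 m.
Total horizontal offset = 24.393 m.

24.4 m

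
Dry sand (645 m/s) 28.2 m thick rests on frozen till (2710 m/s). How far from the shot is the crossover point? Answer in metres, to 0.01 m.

71.89 m

x_cross = 2h·√((V₂+V₁)/(V₂−V₁)).
(V₂+V₁)/(V₂−V₁) = (2710+645)/(2710−645) = 1.6247; √ = 1.2746.
x_cross = 2·28.2·1.2746 = 71.89 m.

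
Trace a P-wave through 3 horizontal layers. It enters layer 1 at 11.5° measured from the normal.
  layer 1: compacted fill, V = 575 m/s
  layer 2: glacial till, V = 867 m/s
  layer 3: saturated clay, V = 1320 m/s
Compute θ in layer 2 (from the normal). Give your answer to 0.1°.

17.5°

Snell's law across each interface conserves sin θ / V, so sin θ_2 = V_2·sin θ₁/V₁.
sin θ_2 = 867 × sin 11.5° / 575 = 0.3006.
θ_2 = 17.49° from the vertical.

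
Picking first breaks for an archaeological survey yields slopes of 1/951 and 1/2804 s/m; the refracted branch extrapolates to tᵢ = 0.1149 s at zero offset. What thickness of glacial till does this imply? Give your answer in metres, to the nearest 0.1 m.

58.1 m

θ_c = arcsin(951/2804) = 19.83°; cos θ_c = 0.9407.
tᵢ = 2h cos θ_c/V₁ ⇒ h = tᵢ·V₁/(2 cos θ_c) = 0.1149·951/(2·0.9407) = 58.08 m.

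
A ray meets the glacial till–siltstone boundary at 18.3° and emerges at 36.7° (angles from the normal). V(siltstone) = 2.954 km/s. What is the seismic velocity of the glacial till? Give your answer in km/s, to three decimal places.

sin 18.3° = 0.3140; sin 36.7° = 0.5976.
V₁ = V₂·(sin θ₁/sin θ₂) = 2.954·(0.3140/0.5976) = 1.552 km/s.

1.552 km/s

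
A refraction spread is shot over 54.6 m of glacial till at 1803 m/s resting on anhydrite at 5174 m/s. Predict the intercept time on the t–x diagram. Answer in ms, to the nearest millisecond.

θ_c = arcsin(V₁/V₂) = arcsin(1803/5174) = 20.39°; cos θ_c = 0.9373.
tᵢ = 2h·cos θ_c / V₁ = 2·54.6·0.9373 / 1803 = 0.05677 s.

57 ms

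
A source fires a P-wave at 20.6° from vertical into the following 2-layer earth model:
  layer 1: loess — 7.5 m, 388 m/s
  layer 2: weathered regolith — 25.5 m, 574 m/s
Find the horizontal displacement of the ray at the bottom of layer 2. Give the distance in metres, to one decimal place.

18.4 m

Apply Snell's law at each interface; in layer i the horizontal offset is hᵢ·tan θᵢ.
Layer 1: θ = 20.60°; offset = 7.5·tan 20.60° = 2.819 m.
Layer 2: sin θ = 574·sin 20.6°/388 = 0.5205, θ = 31.37°; offset = 25.5·tan 31.37° = 15.545 m.
Total horizontal offset = 18.364 m.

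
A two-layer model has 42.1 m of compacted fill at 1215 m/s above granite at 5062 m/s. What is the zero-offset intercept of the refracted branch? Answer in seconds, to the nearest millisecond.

0.067 s

θ_c = arcsin(V₁/V₂) = arcsin(1215/5062) = 13.89°; cos θ_c = 0.9708.
tᵢ = 2h·cos θ_c / V₁ = 2·42.1·0.9708 / 1215 = 0.06727 s.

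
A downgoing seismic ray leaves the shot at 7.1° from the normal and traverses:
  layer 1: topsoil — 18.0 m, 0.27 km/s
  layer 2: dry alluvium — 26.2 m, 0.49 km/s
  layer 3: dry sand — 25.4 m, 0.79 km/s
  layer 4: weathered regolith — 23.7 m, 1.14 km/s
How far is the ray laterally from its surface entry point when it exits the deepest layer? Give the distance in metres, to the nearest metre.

p = sin θ₁/V₁ = sin 7.1°/0.27 = 4.5778e-01 s/km is conserved through the stack.
Layer 1: θ = 7.10°; offset = 18.0·tan 7.10° = 2.242 m.
Layer 2: sin θ = p·0.49 = 0.2243 → θ = 12.96°; offset = 26.2·tan 12.96° = 6.031 m.
Layer 3: sin θ = p·0.79 = 0.3616 → θ = 21.20°; offset = 25.4·tan 21.20° = 9.853 m.
Layer 4: sin θ = p·1.14 = 0.5219 → θ = 31.46°; offset = 23.7·tan 31.46° = 14.499 m.
Σ offsets = 32.625 m.

33 m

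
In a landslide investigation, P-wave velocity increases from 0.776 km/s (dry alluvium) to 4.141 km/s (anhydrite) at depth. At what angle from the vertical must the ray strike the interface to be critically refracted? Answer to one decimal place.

At critical incidence the refracted ray runs along the interface (θ₂ = 90°), so sin θ_c = V₁/V₂.
θ_c = arcsin(0.776/4.141) = arcsin 0.1874 = 10.80°.

10.8°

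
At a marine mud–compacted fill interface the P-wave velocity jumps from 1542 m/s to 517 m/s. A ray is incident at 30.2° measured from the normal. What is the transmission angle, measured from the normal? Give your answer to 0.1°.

9.7°

sin θ₁/V₁ = sin θ₂/V₂ ⇒ sin θ₂ = 517·sin 30.2°/1542 = 517·0.5030/1542 = 0.1687.
θ₂ = arcsin 0.1687 = 9.71° from the normal.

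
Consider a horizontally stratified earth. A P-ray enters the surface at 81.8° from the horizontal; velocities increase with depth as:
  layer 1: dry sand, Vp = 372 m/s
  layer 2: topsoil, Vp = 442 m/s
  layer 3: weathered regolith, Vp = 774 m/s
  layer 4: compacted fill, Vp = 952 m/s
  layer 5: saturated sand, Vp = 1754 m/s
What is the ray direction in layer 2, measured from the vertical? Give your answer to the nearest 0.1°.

From the normal: θ₁ = 90° − 81.8° = 8.2°.
Snell's law across each interface conserves sin θ / V, so sin θ_2 = V_2·sin θ₁/V₁.
sin θ_2 = 442 × sin 8.2° / 372 = 0.1695.
θ_2 = 9.76° from the vertical.

9.8°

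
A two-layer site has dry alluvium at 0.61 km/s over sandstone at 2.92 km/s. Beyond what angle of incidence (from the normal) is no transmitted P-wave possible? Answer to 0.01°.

12.06°

Critical incidence: sin θ_c = V₁/V₂ = 0.61/2.92 = 0.2089.
θ_c = arcsin 0.2089 = 12.06°.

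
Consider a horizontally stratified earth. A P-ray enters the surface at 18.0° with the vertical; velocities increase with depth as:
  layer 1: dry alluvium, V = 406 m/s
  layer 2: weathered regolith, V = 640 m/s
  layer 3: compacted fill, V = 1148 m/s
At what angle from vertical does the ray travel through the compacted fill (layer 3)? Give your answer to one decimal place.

60.9°

Snell's law across each interface conserves sin θ / V, so sin θ_3 = V_3·sin θ₁/V₁.
sin θ_3 = 1148 × sin 18.0° / 406 = 0.8738.
θ_3 = 60.90° from the vertical.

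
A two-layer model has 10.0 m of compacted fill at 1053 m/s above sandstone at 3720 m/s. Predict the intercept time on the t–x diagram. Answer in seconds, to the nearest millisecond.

0.018 s

θ_c = arcsin(V₁/V₂) = arcsin(1053/3720) = 16.44°; cos θ_c = 0.9591.
tᵢ = 2h·cos θ_c / V₁ = 2·10.0·0.9591 / 1053 = 0.01822 s.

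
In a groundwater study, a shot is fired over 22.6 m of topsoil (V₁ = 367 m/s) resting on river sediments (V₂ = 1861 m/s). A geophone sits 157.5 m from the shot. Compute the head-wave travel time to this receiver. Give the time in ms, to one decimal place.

t = x/V₂ + 2h·√(V₂²−V₁²)/(V₁V₂).
√(V₂²−V₁²) = √(1861²−367²) = 1824.5 m/s; delay term = 2·22.6·1824.5/(367·1861) = 0.12074 s.
t = 157.5/1861 + 0.12074 = 0.20537 s.

205.4 ms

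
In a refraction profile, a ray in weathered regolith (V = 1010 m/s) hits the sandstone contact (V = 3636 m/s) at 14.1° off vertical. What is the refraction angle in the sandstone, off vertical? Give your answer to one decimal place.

61.3°

sin θ₁/V₁ = sin θ₂/V₂ ⇒ sin θ₂ = 3636·sin 14.1°/1010 = 3636·0.2436/1010 = 0.8770.
θ₂ = sin⁻¹(0.8770) = 61.28° (from vertical).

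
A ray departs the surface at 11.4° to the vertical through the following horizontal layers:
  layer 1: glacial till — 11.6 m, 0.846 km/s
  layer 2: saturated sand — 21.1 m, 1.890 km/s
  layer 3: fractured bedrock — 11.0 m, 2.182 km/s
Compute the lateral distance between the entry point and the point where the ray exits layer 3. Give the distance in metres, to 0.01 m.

19.24 m

Ray parameter p = sin 11.4° / 0.846 km/s = 2.3364e-01 s/km.
Layer 1: θ = 11.40°; offset = 11.6·tan 11.40° = 2.3390 m.
Layer 2: sin θ = p·1.890 = 0.4416 → θ = 26.20°; offset = 21.1·tan 26.20° = 10.3845 m.
Layer 3: sin θ = p·2.182 = 0.5098 → θ = 30.65°; offset = 11.0·tan 30.65° = 6.5184 m.
Total horizontal offset = 19.2419 m.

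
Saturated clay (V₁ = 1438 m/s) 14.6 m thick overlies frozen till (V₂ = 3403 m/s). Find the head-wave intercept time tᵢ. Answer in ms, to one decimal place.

18.4 ms

tᵢ = 2h·√(V₂²−V₁²)/(V₁V₂).
√(V₂²−V₁²) = √(3403²−1438²) = 3084.2 m/s.
tᵢ = 2·14.6·3084.2/(1438·3403) = 0.01840 s.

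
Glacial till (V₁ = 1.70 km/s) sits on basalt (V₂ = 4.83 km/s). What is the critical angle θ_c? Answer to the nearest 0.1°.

Critical incidence: sin θ_c = V₁/V₂ = 1.70/4.83 = 0.3520.
θ_c = arcsin 0.3520 = 20.61°.

20.6°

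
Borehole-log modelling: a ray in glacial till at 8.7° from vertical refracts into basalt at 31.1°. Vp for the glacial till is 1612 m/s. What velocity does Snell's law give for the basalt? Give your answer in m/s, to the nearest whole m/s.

sin 8.7° = 0.1513; sin 31.1° = 0.5165.
V₂ = V₁·(sin θ₂/sin θ₁) = 1612·(0.5165/0.1513) = 5504.74 m/s.

5505 m/s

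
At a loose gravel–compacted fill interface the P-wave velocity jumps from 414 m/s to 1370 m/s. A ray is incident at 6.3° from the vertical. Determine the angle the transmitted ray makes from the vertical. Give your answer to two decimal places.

21.29°

sin θ₁/V₁ = sin θ₂/V₂ ⇒ sin θ₂ = 1370·sin 6.3°/414 = 1370·0.1097/414 = 0.3631.
θ₂ = sin⁻¹(0.3631) = 21.29° (from vertical).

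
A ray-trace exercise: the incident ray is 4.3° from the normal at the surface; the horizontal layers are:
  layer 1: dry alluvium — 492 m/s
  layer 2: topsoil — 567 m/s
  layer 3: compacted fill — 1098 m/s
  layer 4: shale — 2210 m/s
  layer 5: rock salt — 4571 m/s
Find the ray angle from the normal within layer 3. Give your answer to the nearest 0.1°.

9.6°

Ray parameter p = sin 4.3° / 492 = 1.5240e-04 s/m.
sin θ_3 = p·V_3 = 1.5240e-04 × 1098 = 0.1673.
θ_3 = arcsin 0.1673 = 9.63°.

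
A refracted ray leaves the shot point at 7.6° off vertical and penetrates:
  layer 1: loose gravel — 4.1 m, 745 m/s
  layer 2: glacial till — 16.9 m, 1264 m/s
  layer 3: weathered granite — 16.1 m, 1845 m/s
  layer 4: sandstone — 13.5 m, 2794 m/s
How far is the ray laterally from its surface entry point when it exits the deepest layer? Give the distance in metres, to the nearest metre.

p = sin θ₁/V₁ = sin 7.6°/745 = 1.7753e-04 s/m is conserved through the stack.
Layer 1: θ = 7.60°; offset = 4.1·tan 7.60° = 0.547 m.
Layer 2: sin θ = p·1264 = 0.2244 → θ = 12.97°; offset = 16.9·tan 12.97° = 3.891 m.
Layer 3: sin θ = p·1845 = 0.3275 → θ = 19.12°; offset = 16.1·tan 19.12° = 5.581 m.
Layer 4: sin θ = p·2794 = 0.4960 → θ = 29.74°; offset = 13.5·tan 29.74° = 7.712 m.
Summing the layer offsets gives 17.731 m.

18 m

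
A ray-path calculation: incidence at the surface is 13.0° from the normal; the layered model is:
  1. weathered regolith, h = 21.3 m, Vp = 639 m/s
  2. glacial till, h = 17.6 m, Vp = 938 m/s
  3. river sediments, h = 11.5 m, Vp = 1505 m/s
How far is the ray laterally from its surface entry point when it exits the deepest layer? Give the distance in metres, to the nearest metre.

18 m

Apply Snell's law at each interface; in layer i the horizontal offset is hᵢ·tan θᵢ.
Layer 1: θ = 13.00°; offset = 21.3·tan 13.00° = 4.917 m.
Layer 2: sin θ = 938·sin 13.0°/639 = 0.3302, θ = 19.28°; offset = 17.6·tan 19.28° = 6.157 m.
Layer 3: sin θ = 1505·sin 13.0°/639 = 0.5298, θ = 31.99°; offset = 11.5·tan 31.99° = 7.184 m.
Total horizontal offset = 18.259 m.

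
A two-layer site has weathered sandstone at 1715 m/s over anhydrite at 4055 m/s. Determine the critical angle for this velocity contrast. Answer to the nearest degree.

25°

At critical incidence the refracted ray runs along the interface (θ₂ = 90°), so sin θ_c = V₁/V₂.
θ_c = arcsin(1715/4055) = arcsin 0.4229 = 25.02°.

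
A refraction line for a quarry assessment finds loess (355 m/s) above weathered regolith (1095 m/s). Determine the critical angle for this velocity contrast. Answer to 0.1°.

Critical incidence: sin θ_c = V₁/V₂ = 355/1095 = 0.3242.
θ_c = arcsin 0.3242 = 18.92°.

18.9°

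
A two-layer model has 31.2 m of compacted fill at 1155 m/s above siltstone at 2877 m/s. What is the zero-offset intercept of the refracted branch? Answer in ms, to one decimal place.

tᵢ = 2h·√(V₂²−V₁²)/(V₁V₂).
√(V₂²−V₁²) = √(2877²−1155²) = 2635.0 m/s.
tᵢ = 2·31.2·2635.0/(1155·2877) = 0.04948 s.

49.5 ms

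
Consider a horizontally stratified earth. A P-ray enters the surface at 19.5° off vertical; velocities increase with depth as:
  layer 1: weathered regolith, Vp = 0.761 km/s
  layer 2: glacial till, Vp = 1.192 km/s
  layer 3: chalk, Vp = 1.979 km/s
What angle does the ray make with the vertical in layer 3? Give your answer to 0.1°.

Snell's law across each interface conserves sin θ / V, so sin θ_3 = V_3·sin θ₁/V₁.
sin θ_3 = 1.979 × sin 19.5° / 0.761 = 0.8681.
θ_3 = 60.24° from the vertical.

60.2°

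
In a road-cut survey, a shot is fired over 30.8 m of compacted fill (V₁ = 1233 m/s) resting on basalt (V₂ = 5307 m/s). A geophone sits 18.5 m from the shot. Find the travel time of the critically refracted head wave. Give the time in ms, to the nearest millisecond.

t = x/V₂ + 2h·√(V₂²−V₁²)/(V₁V₂).
√(V₂²−V₁²) = √(5307²−1233²) = 5161.8 m/s; delay term = 2·30.8·5161.8/(1233·5307) = 0.04859 s.
t = 18.5/5307 + 0.04859 = 0.05208 s.

52 ms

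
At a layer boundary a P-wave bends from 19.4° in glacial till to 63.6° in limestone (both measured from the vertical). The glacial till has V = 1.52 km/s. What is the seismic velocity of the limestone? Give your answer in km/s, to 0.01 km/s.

sin 19.4° = 0.3322; sin 63.6° = 0.8957.
V₂ = V₁·(sin θ₂/sin θ₁) = 1.52·(0.8957/0.3322) = 4.10 km/s.

4.10 km/s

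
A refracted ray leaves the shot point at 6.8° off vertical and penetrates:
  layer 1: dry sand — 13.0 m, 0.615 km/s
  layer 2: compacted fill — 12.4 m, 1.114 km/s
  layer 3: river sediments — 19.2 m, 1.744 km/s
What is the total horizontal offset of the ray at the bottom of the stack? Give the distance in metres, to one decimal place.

11.1 m

Apply Snell's law at each interface; in layer i the horizontal offset is hᵢ·tan θᵢ.
Layer 1: θ = 6.80°; offset = 13.0·tan 6.80° = 1.550 m.
Layer 2: sin θ = 1.114·sin 6.8°/0.615 = 0.2145, θ = 12.38°; offset = 12.4·tan 12.38° = 2.723 m.
Layer 3: sin θ = 1.744·sin 6.8°/0.615 = 0.3358, θ = 19.62°; offset = 19.2·tan 19.62° = 6.844 m.
Total horizontal offset = 11.117 m.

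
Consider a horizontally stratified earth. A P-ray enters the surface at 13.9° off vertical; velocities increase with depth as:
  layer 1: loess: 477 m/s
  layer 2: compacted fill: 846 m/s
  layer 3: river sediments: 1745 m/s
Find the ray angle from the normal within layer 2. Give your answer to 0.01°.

Ray parameter p = sin 13.9° / 477 = 5.0362e-04 s/m.
sin θ_2 = p·V_2 = 5.0362e-04 × 846 = 0.4261.
θ_2 = arcsin 0.4261 = 25.22°.

25.22°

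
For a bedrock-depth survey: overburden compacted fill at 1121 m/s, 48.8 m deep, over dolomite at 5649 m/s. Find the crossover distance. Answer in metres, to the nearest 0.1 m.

119.3 m

x_cross = 2h·√((V₂+V₁)/(V₂−V₁)).
(V₂+V₁)/(V₂−V₁) = (5649+1121)/(5649−1121) = 1.4951; √ = 1.2228.
x_cross = 2·48.8·1.2228 = 119.34 m.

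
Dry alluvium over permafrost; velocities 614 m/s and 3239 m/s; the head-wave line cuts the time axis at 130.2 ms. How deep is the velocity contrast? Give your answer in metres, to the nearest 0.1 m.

θ_c = arcsin(614/3239) = 10.93°; cos θ_c = 0.9819.
tᵢ = 2h cos θ_c/V₁ ⇒ h = tᵢ·V₁/(2 cos θ_c) = 0.1302·614/(2·0.9819) = 40.71 m.

40.7 m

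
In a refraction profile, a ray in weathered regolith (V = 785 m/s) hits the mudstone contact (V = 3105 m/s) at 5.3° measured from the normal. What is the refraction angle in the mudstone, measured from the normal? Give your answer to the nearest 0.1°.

21.4°

Snell's law: sin θ₂ = (V₂/V₁)·sin θ₁ = (3105/785)·sin 5.3° = 0.3654.
θ₂ = arcsin 0.3654 = 21.43° from the normal.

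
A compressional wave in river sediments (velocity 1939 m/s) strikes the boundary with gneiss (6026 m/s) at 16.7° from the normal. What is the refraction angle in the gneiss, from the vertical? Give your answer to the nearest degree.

63°

sin θ₁/V₁ = sin θ₂/V₂ ⇒ sin θ₂ = 6026·sin 16.7°/1939 = 6026·0.2874/1939 = 0.8931.
θ₂ = arcsin 0.8931 = 63.26° from the normal.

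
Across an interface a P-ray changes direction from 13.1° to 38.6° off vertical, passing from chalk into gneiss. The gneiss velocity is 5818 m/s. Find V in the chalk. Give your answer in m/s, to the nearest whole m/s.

2114 m/s

Snell's law: sin 13.1°/V₁ = sin 38.6°/V₂.
V₁ = V₂·sin 13.1°/sin 38.6° = 5818 × 0.3633 = 2113.64 m/s.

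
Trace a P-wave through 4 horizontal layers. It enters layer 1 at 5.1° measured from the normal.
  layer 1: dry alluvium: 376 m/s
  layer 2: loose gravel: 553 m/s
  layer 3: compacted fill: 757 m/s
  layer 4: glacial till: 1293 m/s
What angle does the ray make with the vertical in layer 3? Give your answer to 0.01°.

Ray parameter p = sin 5.1° / 376 = 2.3642e-04 s/m.
sin θ_3 = p·V_3 = 2.3642e-04 × 757 = 0.1790.
θ_3 = arcsin 0.1790 = 10.31°.

10.31°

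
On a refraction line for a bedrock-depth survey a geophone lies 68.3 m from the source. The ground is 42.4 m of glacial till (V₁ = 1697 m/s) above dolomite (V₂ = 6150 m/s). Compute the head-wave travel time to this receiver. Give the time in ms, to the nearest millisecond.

59 ms

θ_c = arcsin(V₁/V₂) = arcsin(1697/6150) = 16.02°, cos θ_c = 0.9612.
Intercept time tᵢ = 2h cos θ_c / V₁ = 2·42.4·0.9612/1697 = 0.04803 s.
t = x/V₂ + tᵢ = 68.3/6150 + 0.04803 = 0.05914 s.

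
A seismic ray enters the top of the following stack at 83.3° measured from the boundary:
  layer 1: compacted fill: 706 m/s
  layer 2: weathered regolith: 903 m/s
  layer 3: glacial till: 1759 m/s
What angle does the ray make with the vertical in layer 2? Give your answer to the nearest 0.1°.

From the normal: θ₁ = 90° − 83.3° = 6.7°.
Snell's law across each interface conserves sin θ / V, so sin θ_2 = V_2·sin θ₁/V₁.
sin θ_2 = 903 × sin 6.7° / 706 = 0.1492.
θ_2 = 8.58° from the vertical.

8.6°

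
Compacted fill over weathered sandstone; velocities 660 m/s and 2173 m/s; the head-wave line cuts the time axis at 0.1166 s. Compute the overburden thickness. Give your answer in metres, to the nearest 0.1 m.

40.4 m

θ_c = arcsin(660/2173) = 17.68°; cos θ_c = 0.9528.
tᵢ = 2h cos θ_c/V₁ ⇒ h = tᵢ·V₁/(2 cos θ_c) = 0.1166·660/(2·0.9528) = 40.39 m.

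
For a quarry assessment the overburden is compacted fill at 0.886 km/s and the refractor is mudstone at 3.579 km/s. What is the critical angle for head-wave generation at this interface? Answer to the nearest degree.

14°

At critical incidence the refracted ray runs along the interface (θ₂ = 90°), so sin θ_c = V₁/V₂.
θ_c = arcsin(0.886/3.579) = arcsin 0.2476 = 14.33°.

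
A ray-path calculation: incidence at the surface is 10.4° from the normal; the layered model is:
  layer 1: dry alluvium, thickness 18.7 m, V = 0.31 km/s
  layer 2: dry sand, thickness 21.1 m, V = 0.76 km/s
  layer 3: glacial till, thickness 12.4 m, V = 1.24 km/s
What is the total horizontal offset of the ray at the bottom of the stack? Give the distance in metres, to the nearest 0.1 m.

26.8 m

Ray parameter p = sin 10.4° / 0.31 km/s = 5.8232e-01 s/km.
Layer 1: θ = 10.40°; offset = 18.7·tan 10.40° = 3.432 m.
Layer 2: sin θ = p·0.76 = 0.4426 → θ = 26.27°; offset = 21.1·tan 26.27° = 10.413 m.
Layer 3: sin θ = p·1.24 = 0.7221 → θ = 46.23°; offset = 12.4·tan 46.23° = 12.942 m.
Total horizontal offset = 26.788 m.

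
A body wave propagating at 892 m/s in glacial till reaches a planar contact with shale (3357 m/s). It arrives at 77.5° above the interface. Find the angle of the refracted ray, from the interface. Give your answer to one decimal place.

Convert to the normal: θ₁ = 90° − 77.5° = 12.5°.
Snell's law: sin θ₂ = (V₂/V₁)·sin θ₁ = (3357/892)·sin 12.5° = 0.8146.
θ₂ = sin⁻¹(0.8146) = 54.54° (from vertical).
From the interface: 90° − 54.54° = 35.46°.

35.5°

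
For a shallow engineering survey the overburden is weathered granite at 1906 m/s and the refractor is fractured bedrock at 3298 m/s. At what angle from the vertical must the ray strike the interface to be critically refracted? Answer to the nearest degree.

At critical incidence the refracted ray runs along the interface (θ₂ = 90°), so sin θ_c = V₁/V₂.
θ_c = arcsin(1906/3298) = arcsin 0.5779 = 35.30°.

35°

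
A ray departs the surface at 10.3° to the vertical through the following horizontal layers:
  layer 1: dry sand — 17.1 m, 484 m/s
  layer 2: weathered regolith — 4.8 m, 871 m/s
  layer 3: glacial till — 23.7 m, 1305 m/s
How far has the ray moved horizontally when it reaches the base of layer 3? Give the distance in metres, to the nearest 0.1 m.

17.8 m

Apply Snell's law at each interface; in layer i the horizontal offset is hᵢ·tan θᵢ.
Layer 1: θ = 10.30°; offset = 17.1·tan 10.30° = 3.108 m.
Layer 2: sin θ = 871·sin 10.3°/484 = 0.3218, θ = 18.77°; offset = 4.8·tan 18.77° = 1.631 m.
Layer 3: sin θ = 1305·sin 10.3°/484 = 0.4821, θ = 28.82°; offset = 23.7·tan 28.82° = 13.041 m.
Summing the layer offsets gives 17.780 m.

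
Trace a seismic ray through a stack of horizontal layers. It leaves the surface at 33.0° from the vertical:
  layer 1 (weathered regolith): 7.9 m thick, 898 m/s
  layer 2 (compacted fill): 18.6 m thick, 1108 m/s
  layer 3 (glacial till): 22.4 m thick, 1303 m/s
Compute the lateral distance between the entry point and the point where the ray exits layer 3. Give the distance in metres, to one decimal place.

50.9 m

p = sin θ₁/V₁ = sin 33.0°/898 = 6.0650e-04 s/m is conserved through the stack.
Layer 1: θ = 33.00°; offset = 7.9·tan 33.00° = 5.130 m.
Layer 2: sin θ = p·1108 = 0.6720 → θ = 42.22°; offset = 18.6·tan 42.22° = 16.878 m.
Layer 3: sin θ = p·1303 = 0.7903 → θ = 52.21°; offset = 22.4·tan 52.21° = 28.889 m.
Total horizontal offset = 50.898 m.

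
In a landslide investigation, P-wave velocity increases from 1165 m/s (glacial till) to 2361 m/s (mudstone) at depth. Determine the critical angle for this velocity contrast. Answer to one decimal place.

29.6°

At critical incidence the refracted ray runs along the interface (θ₂ = 90°), so sin θ_c = V₁/V₂.
θ_c = arcsin(1165/2361) = arcsin 0.4934 = 29.57°.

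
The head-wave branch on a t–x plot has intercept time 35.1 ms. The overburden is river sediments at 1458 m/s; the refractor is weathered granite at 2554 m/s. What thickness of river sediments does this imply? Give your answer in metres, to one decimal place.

θ_c = arcsin(1458/2554) = 34.81°; cos θ_c = 0.8210.
tᵢ = 2h cos θ_c/V₁ ⇒ h = tᵢ·V₁/(2 cos θ_c) = 0.0351·1458/(2·0.8210) = 31.17 m.

31.2 m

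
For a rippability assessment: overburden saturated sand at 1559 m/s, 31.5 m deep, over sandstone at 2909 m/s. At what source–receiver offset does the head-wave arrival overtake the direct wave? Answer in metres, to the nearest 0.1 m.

114.6 m

x_cross = 2h·√((V₂+V₁)/(V₂−V₁)).
(V₂+V₁)/(V₂−V₁) = (2909+1559)/(2909−1559) = 3.3096; √ = 1.8192.
x_cross = 2·31.5·1.8192 = 114.61 m.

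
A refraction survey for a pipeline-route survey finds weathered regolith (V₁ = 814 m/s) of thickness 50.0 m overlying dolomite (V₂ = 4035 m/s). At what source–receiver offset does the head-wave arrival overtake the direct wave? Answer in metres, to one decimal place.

x_cross = 2h·√((V₂+V₁)/(V₂−V₁)).
(V₂+V₁)/(V₂−V₁) = (4035+814)/(4035−814) = 1.5054; √ = 1.2270.
x_cross = 2·50.0·1.2270 = 122.70 m.

122.7 m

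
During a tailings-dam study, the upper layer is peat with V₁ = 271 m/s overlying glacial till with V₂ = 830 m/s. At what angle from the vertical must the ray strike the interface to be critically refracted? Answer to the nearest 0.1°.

19.1°

At critical incidence the refracted ray runs along the interface (θ₂ = 90°), so sin θ_c = V₁/V₂.
θ_c = arcsin(271/830) = arcsin 0.3265 = 19.06°.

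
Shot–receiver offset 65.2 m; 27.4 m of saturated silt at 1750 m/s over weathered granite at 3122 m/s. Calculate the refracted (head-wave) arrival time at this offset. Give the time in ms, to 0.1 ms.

46.8 ms

t = x/V₂ + 2h·√(V₂²−V₁²)/(V₁V₂).
√(V₂²−V₁²) = √(3122²−1750²) = 2585.4 m/s; delay term = 2·27.4·2585.4/(1750·3122) = 0.02593 s.
t = 65.2/3122 + 0.02593 = 0.04682 s.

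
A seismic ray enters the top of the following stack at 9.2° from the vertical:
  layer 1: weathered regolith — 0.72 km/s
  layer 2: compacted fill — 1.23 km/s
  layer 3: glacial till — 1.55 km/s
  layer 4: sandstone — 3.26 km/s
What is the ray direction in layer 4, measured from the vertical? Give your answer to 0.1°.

46.4°

Ray parameter p = sin 9.2° / 0.72 = 2.2206e-01 s/km.
sin θ_4 = p·V_4 = 2.2206e-01 × 3.26 = 0.7239.
θ_4 = 46.38° from the vertical.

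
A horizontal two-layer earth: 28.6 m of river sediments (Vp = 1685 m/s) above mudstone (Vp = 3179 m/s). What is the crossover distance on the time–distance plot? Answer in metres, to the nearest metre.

x_cross = 2h·√((V₂+V₁)/(V₂−V₁)).
(V₂+V₁)/(V₂−V₁) = (3179+1685)/(3179−1685) = 3.2557; √ = 1.8044.
x_cross = 2·28.6·1.8044 = 103.21 m.

103 m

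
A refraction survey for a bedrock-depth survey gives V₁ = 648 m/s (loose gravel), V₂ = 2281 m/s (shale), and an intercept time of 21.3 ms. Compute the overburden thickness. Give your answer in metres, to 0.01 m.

7.20 m

θ_c = arcsin(648/2281) = 16.50°; cos θ_c = 0.9588.
tᵢ = 2h cos θ_c/V₁ ⇒ h = tᵢ·V₁/(2 cos θ_c) = 0.0213·648/(2·0.9588) = 7.20 m.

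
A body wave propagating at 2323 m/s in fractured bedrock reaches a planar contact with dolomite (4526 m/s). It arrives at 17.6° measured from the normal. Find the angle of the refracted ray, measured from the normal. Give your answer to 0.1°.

36.1°

Snell's law: sin θ₂ = (V₂/V₁)·sin θ₁ = (4526/2323)·sin 17.6° = 0.5891.
θ₂ = arcsin 0.5891 = 36.09° from the normal.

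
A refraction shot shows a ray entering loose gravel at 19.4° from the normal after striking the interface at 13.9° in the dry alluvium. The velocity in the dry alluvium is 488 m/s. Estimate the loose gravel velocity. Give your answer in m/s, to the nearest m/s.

675 m/s

sin 13.9° = 0.2402; sin 19.4° = 0.3322.
V₂ = V₁·(sin θ₂/sin θ₁) = 488·(0.3322/0.2402) = 674.75 m/s.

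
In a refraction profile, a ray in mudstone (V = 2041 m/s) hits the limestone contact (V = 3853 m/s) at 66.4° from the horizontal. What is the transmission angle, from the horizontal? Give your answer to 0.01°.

Angle from the normal: 90° − 66.4° = 23.6°.
sin θ₁/V₁ = sin θ₂/V₂ ⇒ sin θ₂ = 3853·sin 23.6°/2041 = 3853·0.4003/2041 = 0.7558.
θ₂ = sin⁻¹(0.7558) = 49.09° (from vertical).
From the interface: 90° − 49.09° = 40.91°.

40.91°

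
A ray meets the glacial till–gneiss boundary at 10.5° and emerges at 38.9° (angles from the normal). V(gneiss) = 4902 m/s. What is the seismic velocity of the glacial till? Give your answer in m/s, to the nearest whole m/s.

sin 10.5° = 0.1822; sin 38.9° = 0.6280.
V₁ = V₂·(sin θ₁/sin θ₂) = 4902·(0.1822/0.6280) = 1422.57 m/s.

1423 m/s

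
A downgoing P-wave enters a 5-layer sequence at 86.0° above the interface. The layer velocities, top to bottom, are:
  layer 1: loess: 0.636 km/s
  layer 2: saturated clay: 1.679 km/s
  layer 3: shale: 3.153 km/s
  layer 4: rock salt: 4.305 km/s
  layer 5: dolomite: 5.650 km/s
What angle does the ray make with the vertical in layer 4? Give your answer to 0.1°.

From the normal: θ₁ = 90° − 86.0° = 4.0°.
Ray parameter p = sin 4.0° / 0.636 = 1.0968e-01 s/km.
sin θ_4 = p·V_4 = 1.0968e-01 × 4.305 = 0.4722.
θ_4 = arcsin 0.4722 = 28.18°.

28.2°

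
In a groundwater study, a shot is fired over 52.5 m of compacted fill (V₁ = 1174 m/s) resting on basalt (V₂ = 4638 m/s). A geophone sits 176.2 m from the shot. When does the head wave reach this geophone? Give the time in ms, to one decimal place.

θ_c = arcsin(V₁/V₂) = arcsin(1174/4638) = 14.66°, cos θ_c = 0.9674.
Intercept time tᵢ = 2h cos θ_c / V₁ = 2·52.5·0.9674/1174 = 0.08653 s.
t = x/V₂ + tᵢ = 176.2/4638 + 0.08653 = 0.12452 s.

124.5 ms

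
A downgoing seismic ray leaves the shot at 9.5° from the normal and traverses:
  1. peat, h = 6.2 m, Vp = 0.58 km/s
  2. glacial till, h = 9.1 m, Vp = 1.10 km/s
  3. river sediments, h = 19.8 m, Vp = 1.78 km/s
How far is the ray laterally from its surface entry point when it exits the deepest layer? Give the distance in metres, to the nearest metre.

Apply Snell's law at each interface; in layer i the horizontal offset is hᵢ·tan θᵢ.
Layer 1: θ = 9.50°; offset = 6.2·tan 9.50° = 1.038 m.
Layer 2: sin θ = 1.10·sin 9.5°/0.58 = 0.3130, θ = 18.24°; offset = 9.1·tan 18.24° = 2.999 m.
Layer 3: sin θ = 1.78·sin 9.5°/0.58 = 0.5065, θ = 30.43°; offset = 19.8·tan 30.43° = 11.632 m.
Σ offsets = 15.669 m.

16 m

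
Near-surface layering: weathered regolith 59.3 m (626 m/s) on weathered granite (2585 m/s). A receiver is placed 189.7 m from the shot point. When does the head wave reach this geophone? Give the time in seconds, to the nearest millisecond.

0.257 s

θ_c = arcsin(V₁/V₂) = arcsin(626/2585) = 14.01°, cos θ_c = 0.9702.
Intercept time tᵢ = 2h cos θ_c / V₁ = 2·59.3·0.9702/626 = 0.18382 s.
t = x/V₂ + tᵢ = 189.7/2585 + 0.18382 = 0.25720 s.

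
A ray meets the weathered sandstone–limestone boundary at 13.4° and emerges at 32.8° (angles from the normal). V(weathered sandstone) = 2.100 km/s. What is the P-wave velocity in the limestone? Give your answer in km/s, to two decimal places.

sin 13.4° = 0.2317; sin 32.8° = 0.5417.
V₂ = V₁·(sin θ₂/sin θ₁) = 2.100·(0.5417/0.2317) = 4.91 km/s.

4.91 km/s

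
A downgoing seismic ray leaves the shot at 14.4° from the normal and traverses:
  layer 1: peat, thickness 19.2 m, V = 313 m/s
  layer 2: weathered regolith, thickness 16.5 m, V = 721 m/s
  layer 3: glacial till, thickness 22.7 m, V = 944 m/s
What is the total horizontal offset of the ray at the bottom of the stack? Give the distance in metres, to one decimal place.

42.2 m

p = sin θ₁/V₁ = sin 14.4°/313 = 7.9454e-04 s/m is conserved through the stack.
Layer 1: θ = 14.40°; offset = 19.2·tan 14.40° = 4.930 m.
Layer 2: sin θ = p·721 = 0.5729 → θ = 34.95°; offset = 16.5·tan 34.95° = 11.532 m.
Layer 3: sin θ = p·944 = 0.7500 → θ = 48.59°; offset = 22.7·tan 48.59° = 25.743 m.
Summing the layer offsets gives 42.204 m.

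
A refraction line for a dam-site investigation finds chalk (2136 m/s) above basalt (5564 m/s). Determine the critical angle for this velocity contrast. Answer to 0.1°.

At critical incidence the refracted ray runs along the interface (θ₂ = 90°), so sin θ_c = V₁/V₂.
θ_c = arcsin(2136/5564) = arcsin 0.3839 = 22.58°.

22.6°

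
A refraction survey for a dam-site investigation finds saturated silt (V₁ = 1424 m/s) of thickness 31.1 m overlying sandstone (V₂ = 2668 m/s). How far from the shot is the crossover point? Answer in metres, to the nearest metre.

x_cross = 2h·√((V₂+V₁)/(V₂−V₁)).
(V₂+V₁)/(V₂−V₁) = (2668+1424)/(2668−1424) = 3.2894; √ = 1.8137.
x_cross = 2·31.1·1.8137 = 112.81 m.

113 m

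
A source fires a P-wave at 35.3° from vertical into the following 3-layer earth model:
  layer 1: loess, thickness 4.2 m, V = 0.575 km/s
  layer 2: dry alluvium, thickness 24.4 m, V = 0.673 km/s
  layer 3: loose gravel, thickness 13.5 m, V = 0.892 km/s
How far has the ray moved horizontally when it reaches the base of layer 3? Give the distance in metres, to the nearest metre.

53 m

p = sin θ₁/V₁ = sin 35.3°/0.575 = 1.0050e+00 s/km is conserved through the stack.
Layer 1: θ = 35.30°; offset = 4.2·tan 35.30° = 2.974 m.
Layer 2: sin θ = p·0.673 = 0.6763 → θ = 42.56°; offset = 24.4·tan 42.56° = 22.404 m.
Layer 3: sin θ = p·0.892 = 0.8964 → θ = 63.69°; offset = 13.5·tan 63.69° = 27.307 m.
Summing the layer offsets gives 52.685 m.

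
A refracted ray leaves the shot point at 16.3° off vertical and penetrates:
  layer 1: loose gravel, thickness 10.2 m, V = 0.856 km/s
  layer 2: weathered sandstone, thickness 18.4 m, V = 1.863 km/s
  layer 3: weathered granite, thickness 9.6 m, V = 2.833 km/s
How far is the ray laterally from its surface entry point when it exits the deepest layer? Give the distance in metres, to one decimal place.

Ray parameter p = sin 16.3° / 0.856 km/s = 3.2788e-01 s/km.
Layer 1: θ = 16.30°; offset = 10.2·tan 16.30° = 2.983 m.
Layer 2: sin θ = p·1.863 = 0.6108 → θ = 37.65°; offset = 18.4·tan 37.65° = 14.196 m.
Layer 3: sin θ = p·2.833 = 0.9289 → θ = 68.26°; offset = 9.6·tan 68.26° = 24.078 m.
Total horizontal offset = 41.256 m.

41.3 m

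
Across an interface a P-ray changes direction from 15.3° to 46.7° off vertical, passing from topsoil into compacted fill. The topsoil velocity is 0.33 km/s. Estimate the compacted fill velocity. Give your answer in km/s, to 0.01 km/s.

0.91 km/s

Snell's law: sin 15.3°/V₁ = sin 46.7°/V₂.
V₂ = V₁·sin 46.7°/sin 15.3° = 0.33 × 2.7580 = 0.91 km/s.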